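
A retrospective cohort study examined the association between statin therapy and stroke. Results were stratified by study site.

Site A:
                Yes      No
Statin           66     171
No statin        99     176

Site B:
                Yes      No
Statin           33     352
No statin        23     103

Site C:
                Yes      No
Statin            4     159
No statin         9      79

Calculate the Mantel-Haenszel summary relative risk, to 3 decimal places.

0.652

RR_MH = Σ(aᵢ·n₀ᵢ/nᵢ) / Σ(cᵢ·n₁ᵢ/nᵢ), with n₁ᵢ = aᵢ+bᵢ (exposed), n₀ᵢ = cᵢ+dᵢ (unexposed), nᵢ = n₁ᵢ+n₀ᵢ.
Stratum 1 (Site A): n₁ = 237, n₀ = 275, n = 512; a·n₀/n = 66·275/512 = 35.4492; c·n₁/n = 99·237/512 = 45.8262
Stratum 2 (Site B): n₁ = 385, n₀ = 126, n = 511; a·n₀/n = 33·126/511 = 8.1370; c·n₁/n = 23·385/511 = 17.3288
Stratum 3 (Site C): n₁ = 163, n₀ = 88, n = 251; a·n₀/n = 4·88/251 = 1.4024; c·n₁/n = 9·163/251 = 5.8446
RR_MH = (35.4492 + 8.1370 + 1.4024) / (45.8262 + 17.3288 + 5.8446) = 44.9886 / 68.9996 = 0.65201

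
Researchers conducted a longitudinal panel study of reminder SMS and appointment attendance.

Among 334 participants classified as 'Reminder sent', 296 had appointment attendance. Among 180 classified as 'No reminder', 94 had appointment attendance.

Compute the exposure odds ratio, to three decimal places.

7.127

From the description: a = 296, b = 38, c = 94, d = 86.
OR = (a·d)/(b·c) = (296 × 86) / (38 × 94) = 25456 / 3572 = 7.12654
The odds of appointment attendance are about 7.13 times as high in the reminder sent group.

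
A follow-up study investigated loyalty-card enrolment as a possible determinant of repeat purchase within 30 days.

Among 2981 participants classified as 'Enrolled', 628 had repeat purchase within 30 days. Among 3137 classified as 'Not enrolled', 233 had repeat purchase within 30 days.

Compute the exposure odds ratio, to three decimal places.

3.326

From the description: a = 628, b = 2353, c = 233, d = 2904.
OR = (a·d)/(b·c) = (628 × 2904) / (2353 × 233) = 1823712 / 548249 = 3.32643
The odds of repeat purchase within 30 days are about 3.33 times as high in the enrolled group.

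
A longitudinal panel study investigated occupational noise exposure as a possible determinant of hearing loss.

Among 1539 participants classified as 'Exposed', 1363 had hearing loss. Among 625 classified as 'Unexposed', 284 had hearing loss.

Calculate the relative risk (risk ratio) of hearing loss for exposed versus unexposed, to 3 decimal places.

1.949

From the description: a = 1363, b = 176, c = 284, d = 341.
Risk in exposed = 1363/1539 = 0.88564; risk in unexposed = 284/625 = 0.45440.
RR = 0.88564 / 0.45440 = 1.94903
The risk among the exposed is 1.95 times that among the unexposed.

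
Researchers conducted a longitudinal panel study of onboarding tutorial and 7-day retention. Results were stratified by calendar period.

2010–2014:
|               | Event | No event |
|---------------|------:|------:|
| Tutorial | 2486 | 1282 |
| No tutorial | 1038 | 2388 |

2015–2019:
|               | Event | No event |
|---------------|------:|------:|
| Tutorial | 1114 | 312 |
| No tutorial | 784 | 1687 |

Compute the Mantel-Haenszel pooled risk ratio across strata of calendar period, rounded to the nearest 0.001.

RR_MH = Σ(aᵢ·n₀ᵢ/nᵢ) / Σ(cᵢ·n₁ᵢ/nᵢ), with n₁ᵢ = aᵢ+bᵢ (exposed), n₀ᵢ = cᵢ+dᵢ (unexposed), nᵢ = n₁ᵢ+n₀ᵢ.
Stratum 1 (2010–2014): n₁ = 3768, n₀ = 3426, n = 7194; a·n₀/n = 2486·3426/7194 = 1183.9083; c·n₁/n = 1038·3768/7194 = 543.6731
Stratum 2 (2015–2019): n₁ = 1426, n₀ = 2471, n = 3897; a·n₀/n = 1114·2471/3897 = 706.3623; c·n₁/n = 784·1426/3897 = 286.8832
RR_MH = (1183.9083 + 706.3623) / (543.6731 + 286.8832) = 1890.2706 / 830.5563 = 2.27591

2.276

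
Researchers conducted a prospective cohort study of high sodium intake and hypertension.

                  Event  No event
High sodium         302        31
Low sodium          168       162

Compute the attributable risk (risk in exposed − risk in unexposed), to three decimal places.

Cells: a = 302, b = 31, c = 168, d = 162.
Risk in exposed = 302/333 = 0.906907; risk in unexposed = 168/330 = 0.509091.
Risk difference = 0.906907 − 0.509091 = 0.397816

0.398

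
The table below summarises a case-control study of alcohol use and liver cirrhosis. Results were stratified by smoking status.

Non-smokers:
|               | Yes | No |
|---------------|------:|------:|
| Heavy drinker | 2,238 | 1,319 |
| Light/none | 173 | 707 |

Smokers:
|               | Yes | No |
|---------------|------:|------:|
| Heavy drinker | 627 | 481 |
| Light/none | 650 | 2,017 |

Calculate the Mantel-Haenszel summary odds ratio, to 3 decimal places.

5.152

OR_MH = Σ(aᵢdᵢ/nᵢ) / Σ(bᵢcᵢ/nᵢ), where nᵢ is the stratum total.
Stratum 1 (Non-smokers): n = 4437; a·d/n = 2238·707/4437 = 356.6072; b·c/n = 1319·173/4437 = 51.4282
Stratum 2 (Smokers): n = 3775; a·d/n = 627·2017/3775 = 335.0090; b·c/n = 481·650/3775 = 82.8212
OR_MH = (356.6072 + 335.0090) / (51.4282 + 82.8212) = 691.6162 / 134.2494 = 5.15173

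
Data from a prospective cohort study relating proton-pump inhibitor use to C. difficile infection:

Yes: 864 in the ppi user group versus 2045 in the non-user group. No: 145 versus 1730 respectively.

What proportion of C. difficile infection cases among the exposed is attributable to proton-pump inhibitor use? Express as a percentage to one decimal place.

36.7

From the description: a = 864, b = 145, c = 2045, d = 1730.
Risk in exposed = 864/1009 = 0.85629; risk in unexposed = 2045/3775 = 0.54172.
RR = 0.85629/0.54172 = 1.58069
AR% = (RR − 1)/RR × 100 = (1.58069 − 1)/1.58069 × 100 = 36.7364%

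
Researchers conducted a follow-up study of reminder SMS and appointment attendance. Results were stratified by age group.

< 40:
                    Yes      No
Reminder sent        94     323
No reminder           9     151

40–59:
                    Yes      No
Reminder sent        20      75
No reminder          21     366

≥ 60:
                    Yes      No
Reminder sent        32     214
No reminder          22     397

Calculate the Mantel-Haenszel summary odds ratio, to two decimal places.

3.83

OR_MH = Σ(aᵢdᵢ/nᵢ) / Σ(bᵢcᵢ/nᵢ), where nᵢ is the stratum total.
Stratum 1 (< 40): n = 577; a·d/n = 94·151/577 = 24.5997; b·c/n = 323·9/577 = 5.0381
Stratum 2 (40–59): n = 482; a·d/n = 20·366/482 = 15.1867; b·c/n = 75·21/482 = 3.2676
Stratum 3 (≥ 60): n = 665; a·d/n = 32·397/665 = 19.1038; b·c/n = 214·22/665 = 7.0797
OR_MH = (24.5997 + 15.1867 + 19.1038) / (5.0381 + 3.2676 + 7.0797) = 58.8901 / 15.3855 = 3.82765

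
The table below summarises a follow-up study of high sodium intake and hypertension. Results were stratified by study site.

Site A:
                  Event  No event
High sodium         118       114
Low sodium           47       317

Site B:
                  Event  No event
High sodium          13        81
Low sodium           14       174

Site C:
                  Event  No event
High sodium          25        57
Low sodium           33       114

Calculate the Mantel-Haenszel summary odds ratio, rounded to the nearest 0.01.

3.92

OR_MH = Σ(aᵢdᵢ/nᵢ) / Σ(bᵢcᵢ/nᵢ), where nᵢ is the stratum total.
Stratum 1 (Site A): n = 596; a·d/n = 118·317/596 = 62.7617; b·c/n = 114·47/596 = 8.9899
Stratum 2 (Site B): n = 282; a·d/n = 13·174/282 = 8.0213; b·c/n = 81·14/282 = 4.0213
Stratum 3 (Site C): n = 229; a·d/n = 25·114/229 = 12.4454; b·c/n = 57·33/229 = 8.2140
OR_MH = (62.7617 + 8.0213 + 12.4454) / (8.9899 + 4.0213 + 8.2140) = 83.2284 / 21.2252 = 3.92121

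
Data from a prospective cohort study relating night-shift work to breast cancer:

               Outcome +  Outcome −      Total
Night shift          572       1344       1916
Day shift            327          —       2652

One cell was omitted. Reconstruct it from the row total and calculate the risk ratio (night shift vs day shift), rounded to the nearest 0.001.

2.421

The missing cell is in the unexposed row: 2652 − 327 = 2325.
So a = 572, b = 1344, c = 327, d = 2325.
RR = [a/(a+b)] / [c/(c+d)] = (572/1916) / (327/2652) = 0.29854/0.12330 = 2.42118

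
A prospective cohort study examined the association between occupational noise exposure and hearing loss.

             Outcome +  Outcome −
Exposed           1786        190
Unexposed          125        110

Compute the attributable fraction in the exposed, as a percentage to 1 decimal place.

Cells: a = 1786, b = 190, c = 125, d = 110.
Risk in exposed = 1786/1976 = 0.90385; risk in unexposed = 125/235 = 0.53191.
RR = 0.90385/0.53191 = 1.69923
AR% = (RR − 1)/RR × 100 = (1.69923 − 1)/1.69923 × 100 = 41.1498%

41.1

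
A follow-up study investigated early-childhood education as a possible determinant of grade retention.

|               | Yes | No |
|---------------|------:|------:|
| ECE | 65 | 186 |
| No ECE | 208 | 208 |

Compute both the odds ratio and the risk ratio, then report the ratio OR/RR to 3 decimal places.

Cells: a = 65, b = 186, c = 208, d = 208.
OR = (65·208)/(186·208) = 13520/38688 = 0.34946
Risk in exposed = 65/251 = 0.25896; risk in unexposed = 208/416 = 0.50000; RR = 0.51793
OR/RR = 0.34946 / 0.51793 = 0.67473
The outcome is not rare, so the OR lies further from 1 than the RR.

0.675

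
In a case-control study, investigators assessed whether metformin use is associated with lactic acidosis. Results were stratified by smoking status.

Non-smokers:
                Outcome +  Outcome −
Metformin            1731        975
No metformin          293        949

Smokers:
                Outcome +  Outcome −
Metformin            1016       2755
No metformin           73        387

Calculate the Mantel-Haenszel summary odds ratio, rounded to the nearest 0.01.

OR_MH = Σ(aᵢdᵢ/nᵢ) / Σ(bᵢcᵢ/nᵢ), where nᵢ is the stratum total.
Stratum 1 (Non-smokers): n = 3948; a·d/n = 1731·949/3948 = 416.0889; b·c/n = 975·293/3948 = 72.3594
Stratum 2 (Smokers): n = 4231; a·d/n = 1016·387/4231 = 92.9312; b·c/n = 2755·73/4231 = 47.5337
OR_MH = (416.0889 + 92.9312) / (72.3594 + 47.5337) = 509.0201 / 119.8931 = 4.24562

4.25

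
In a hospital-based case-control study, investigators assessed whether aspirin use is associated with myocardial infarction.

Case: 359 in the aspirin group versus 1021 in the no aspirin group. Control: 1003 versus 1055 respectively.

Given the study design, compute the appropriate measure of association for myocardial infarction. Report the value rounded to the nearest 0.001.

0.370

From the description: a = 359, b = 1003, c = 1021, d = 1055.
This is a hospital-based case-control study: participants were sampled on outcome status, so risks in the source population cannot be estimated directly — relative risk is not valid here. The odds ratio is the appropriate measure.
OR = (a·d)/(b·c) = (359 × 1055) / (1003 × 1021) = 378745 / 1024063 = 0.36985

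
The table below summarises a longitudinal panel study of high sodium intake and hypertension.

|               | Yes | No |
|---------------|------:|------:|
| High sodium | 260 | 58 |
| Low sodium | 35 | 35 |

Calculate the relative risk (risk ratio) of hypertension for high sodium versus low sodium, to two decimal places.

1.64

Cells: a = 260, b = 58, c = 35, d = 35.
Risk in exposed = 260/318 = 0.81761; risk in unexposed = 35/70 = 0.50000.
RR = 0.81761 / 0.50000 = 1.63522
The risk among the exposed is 1.64 times that among the unexposed.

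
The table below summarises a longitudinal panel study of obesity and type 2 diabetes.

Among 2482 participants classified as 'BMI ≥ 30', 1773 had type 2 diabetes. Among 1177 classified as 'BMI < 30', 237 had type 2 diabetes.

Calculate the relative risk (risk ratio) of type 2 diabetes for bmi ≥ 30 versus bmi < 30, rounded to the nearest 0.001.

3.548

From the description: a = 1773, b = 709, c = 237, d = 940.
Risk in exposed = 1773/2482 = 0.71434; risk in unexposed = 237/1177 = 0.20136.
RR = 0.71434 / 0.20136 = 3.54760
The risk among the exposed is 3.55 times that among the unexposed.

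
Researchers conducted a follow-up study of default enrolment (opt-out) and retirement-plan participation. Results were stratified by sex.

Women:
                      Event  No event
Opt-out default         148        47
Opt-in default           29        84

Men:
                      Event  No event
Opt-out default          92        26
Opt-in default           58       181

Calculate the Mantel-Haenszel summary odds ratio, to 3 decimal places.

OR_MH = Σ(aᵢdᵢ/nᵢ) / Σ(bᵢcᵢ/nᵢ), where nᵢ is the stratum total.
Stratum 1 (Women): n = 308; a·d/n = 148·84/308 = 40.3636; b·c/n = 47·29/308 = 4.4253
Stratum 2 (Men): n = 357; a·d/n = 92·181/357 = 46.6443; b·c/n = 26·58/357 = 4.2241
OR_MH = (40.3636 + 46.6443) / (4.4253 + 4.2241) = 87.0079 / 8.6494 = 10.05940

10.059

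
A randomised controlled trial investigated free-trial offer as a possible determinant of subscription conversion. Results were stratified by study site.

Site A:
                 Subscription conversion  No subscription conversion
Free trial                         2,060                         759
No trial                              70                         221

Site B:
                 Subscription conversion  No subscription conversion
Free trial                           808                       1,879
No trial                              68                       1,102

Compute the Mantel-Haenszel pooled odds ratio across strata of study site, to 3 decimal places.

7.513

OR_MH = Σ(aᵢdᵢ/nᵢ) / Σ(bᵢcᵢ/nᵢ), where nᵢ is the stratum total.
Stratum 1 (Site A): n = 3110; a·d/n = 2060·221/3110 = 146.3859; b·c/n = 759·70/3110 = 17.0836
Stratum 2 (Site B): n = 3857; a·d/n = 808·1102/3857 = 230.8571; b·c/n = 1879·68/3857 = 33.1273
OR_MH = (146.3859 + 230.8571) / (17.0836 + 33.1273) = 377.2430 / 50.2109 = 7.51317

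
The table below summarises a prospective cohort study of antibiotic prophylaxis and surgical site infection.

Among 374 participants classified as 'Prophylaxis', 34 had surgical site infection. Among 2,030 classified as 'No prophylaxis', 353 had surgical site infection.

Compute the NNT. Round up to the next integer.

13

Risk in treated group = 34/374 = 0.09091; risk in control = 353/2030 = 0.17389.
Absolute risk reduction = 0.17389 − 0.09091 = 0.08298
NNT = 1 / ARR = 1 / 0.08298 = 12.051 → round up → 13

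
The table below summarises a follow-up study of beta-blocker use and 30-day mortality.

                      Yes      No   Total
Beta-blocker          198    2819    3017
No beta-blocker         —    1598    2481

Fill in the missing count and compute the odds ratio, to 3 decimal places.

The missing cell is in the unexposed row: 2481 − 1598 = 883.
So a = 198, b = 2819, c = 883, d = 1598.
OR = (a·d)/(b·c) = (198 × 1598) / (2819 × 883) = 316404 / 2489177 = 0.12711

0.127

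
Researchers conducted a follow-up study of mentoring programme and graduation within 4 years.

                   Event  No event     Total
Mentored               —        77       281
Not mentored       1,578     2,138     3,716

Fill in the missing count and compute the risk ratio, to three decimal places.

The missing cell is in the exposed row: 281 − 77 = 204.
So a = 204, b = 77, c = 1578, d = 2138.
RR = [a/(a+b)] / [c/(c+d)] = (204/281) / (1578/3716) = 0.72598/0.42465 = 1.70959

1.710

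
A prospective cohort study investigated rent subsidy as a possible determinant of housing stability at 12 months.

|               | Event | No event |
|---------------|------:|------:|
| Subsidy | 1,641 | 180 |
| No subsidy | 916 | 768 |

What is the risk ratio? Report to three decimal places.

Cells: a = 1641, b = 180, c = 916, d = 768.
Risk in exposed = 1641/1821 = 0.90115; risk in unexposed = 916/1684 = 0.54394.
RR = 0.90115 / 0.54394 = 1.65671
The risk among the exposed is 1.66 times that among the unexposed.

1.657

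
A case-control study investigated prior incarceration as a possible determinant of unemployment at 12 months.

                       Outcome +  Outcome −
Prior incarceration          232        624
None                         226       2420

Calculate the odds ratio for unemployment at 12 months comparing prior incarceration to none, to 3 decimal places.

3.981

Cells: a = 232, b = 624, c = 226, d = 2420.
OR = (a·d)/(b·c) = (232 × 2420) / (624 × 226) = 561440 / 141024 = 3.98117
The odds of unemployment at 12 months are about 3.98 times as high in the prior incarceration group.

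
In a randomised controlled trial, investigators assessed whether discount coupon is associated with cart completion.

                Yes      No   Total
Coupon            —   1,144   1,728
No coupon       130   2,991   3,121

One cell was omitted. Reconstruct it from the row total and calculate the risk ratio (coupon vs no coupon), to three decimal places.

8.114

The missing cell is in the exposed row: 1728 − 1144 = 584.
So a = 584, b = 1144, c = 130, d = 2991.
RR = [a/(a+b)] / [c/(c+d)] = (584/1728) / (130/3121) = 0.33796/0.04165 = 8.11371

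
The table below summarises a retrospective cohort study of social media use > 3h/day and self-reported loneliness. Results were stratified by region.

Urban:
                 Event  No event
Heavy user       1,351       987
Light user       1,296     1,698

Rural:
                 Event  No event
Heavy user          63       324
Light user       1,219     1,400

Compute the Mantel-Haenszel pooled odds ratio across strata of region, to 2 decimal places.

1.24

OR_MH = Σ(aᵢdᵢ/nᵢ) / Σ(bᵢcᵢ/nᵢ), where nᵢ is the stratum total.
Stratum 1 (Urban): n = 5332; a·d/n = 1351·1698/5332 = 430.2322; b·c/n = 987·1296/5332 = 239.9010
Stratum 2 (Rural): n = 3006; a·d/n = 63·1400/3006 = 29.3413; b·c/n = 324·1219/3006 = 131.3892
OR_MH = (430.2322 + 29.3413) / (239.9010 + 131.3892) = 459.5735 / 371.2902 = 1.23777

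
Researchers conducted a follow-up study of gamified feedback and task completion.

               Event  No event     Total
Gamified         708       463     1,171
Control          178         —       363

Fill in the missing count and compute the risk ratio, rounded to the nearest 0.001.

1.233

The missing cell is in the unexposed row: 363 − 178 = 185.
So a = 708, b = 463, c = 178, d = 185.
RR = [a/(a+b)] / [c/(c+d)] = (708/1171) / (178/363) = 0.60461/0.49036 = 1.23300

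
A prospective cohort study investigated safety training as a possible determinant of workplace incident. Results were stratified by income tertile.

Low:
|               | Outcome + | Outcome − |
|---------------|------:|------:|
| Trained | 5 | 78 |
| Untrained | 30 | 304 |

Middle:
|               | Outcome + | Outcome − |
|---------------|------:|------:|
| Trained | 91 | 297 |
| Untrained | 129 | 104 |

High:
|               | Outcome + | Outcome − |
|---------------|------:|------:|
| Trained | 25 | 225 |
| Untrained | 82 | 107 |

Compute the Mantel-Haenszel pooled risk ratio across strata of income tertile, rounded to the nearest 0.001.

RR_MH = Σ(aᵢ·n₀ᵢ/nᵢ) / Σ(cᵢ·n₁ᵢ/nᵢ), with n₁ᵢ = aᵢ+bᵢ (exposed), n₀ᵢ = cᵢ+dᵢ (unexposed), nᵢ = n₁ᵢ+n₀ᵢ.
Stratum 1 (Low): n₁ = 83, n₀ = 334, n = 417; a·n₀/n = 5·334/417 = 4.0048; c·n₁/n = 30·83/417 = 5.9712
Stratum 2 (Middle): n₁ = 388, n₀ = 233, n = 621; a·n₀/n = 91·233/621 = 34.1433; c·n₁/n = 129·388/621 = 80.5990
Stratum 3 (High): n₁ = 250, n₀ = 189, n = 439; a·n₀/n = 25·189/439 = 10.7631; c·n₁/n = 82·250/439 = 46.6970
RR_MH = (4.0048 + 34.1433 + 10.7631) / (5.9712 + 80.5990 + 46.6970) = 48.9112 / 133.2673 = 0.36702

0.367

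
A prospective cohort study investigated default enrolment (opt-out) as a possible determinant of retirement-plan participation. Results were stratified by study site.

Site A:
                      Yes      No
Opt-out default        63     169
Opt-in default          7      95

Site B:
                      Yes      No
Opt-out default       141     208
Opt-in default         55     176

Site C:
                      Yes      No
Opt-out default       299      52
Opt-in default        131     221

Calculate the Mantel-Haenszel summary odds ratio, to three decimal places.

4.694

OR_MH = Σ(aᵢdᵢ/nᵢ) / Σ(bᵢcᵢ/nᵢ), where nᵢ is the stratum total.
Stratum 1 (Site A): n = 334; a·d/n = 63·95/334 = 17.9192; b·c/n = 169·7/334 = 3.5419
Stratum 2 (Site B): n = 580; a·d/n = 141·176/580 = 42.7862; b·c/n = 208·55/580 = 19.7241
Stratum 3 (Site C): n = 703; a·d/n = 299·221/703 = 93.9957; b·c/n = 52·131/703 = 9.6899
OR_MH = (17.9192 + 42.7862 + 93.9957) / (3.5419 + 19.7241 + 9.6899) = 154.7011 / 32.9560 = 4.69418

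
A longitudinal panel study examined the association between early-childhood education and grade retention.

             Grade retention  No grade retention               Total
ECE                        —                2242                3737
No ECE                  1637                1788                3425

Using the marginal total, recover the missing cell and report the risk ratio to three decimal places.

The missing cell is in the exposed row: 3737 − 2242 = 1495.
So a = 1495, b = 2242, c = 1637, d = 1788.
RR = [a/(a+b)] / [c/(c+d)] = (1495/3737) / (1637/3425) = 0.40005/0.47796 = 0.83701

0.837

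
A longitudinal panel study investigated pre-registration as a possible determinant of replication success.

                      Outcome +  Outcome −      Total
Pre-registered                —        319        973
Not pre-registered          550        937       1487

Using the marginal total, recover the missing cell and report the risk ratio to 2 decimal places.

1.82

The missing cell is in the exposed row: 973 − 319 = 654.
So a = 654, b = 319, c = 550, d = 937.
RR = [a/(a+b)] / [c/(c+d)] = (654/973) / (550/1487) = 0.67215/0.36987 = 1.81724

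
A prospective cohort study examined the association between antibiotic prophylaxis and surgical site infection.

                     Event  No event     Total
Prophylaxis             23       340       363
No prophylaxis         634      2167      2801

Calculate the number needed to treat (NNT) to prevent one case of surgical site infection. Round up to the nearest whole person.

Risk in treated group = 23/363 = 0.06336; risk in control = 634/2801 = 0.22635.
Absolute risk reduction = 0.22635 − 0.06336 = 0.16299
NNT = 1 / ARR = 1 / 0.16299 = 6.135 → round up → 7

7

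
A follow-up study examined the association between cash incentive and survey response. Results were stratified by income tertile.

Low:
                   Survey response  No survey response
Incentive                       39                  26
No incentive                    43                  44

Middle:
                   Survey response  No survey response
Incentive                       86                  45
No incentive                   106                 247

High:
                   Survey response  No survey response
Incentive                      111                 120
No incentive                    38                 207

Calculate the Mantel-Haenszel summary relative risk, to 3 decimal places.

RR_MH = Σ(aᵢ·n₀ᵢ/nᵢ) / Σ(cᵢ·n₁ᵢ/nᵢ), with n₁ᵢ = aᵢ+bᵢ (exposed), n₀ᵢ = cᵢ+dᵢ (unexposed), nᵢ = n₁ᵢ+n₀ᵢ.
Stratum 1 (Low): n₁ = 65, n₀ = 87, n = 152; a·n₀/n = 39·87/152 = 22.3224; c·n₁/n = 43·65/152 = 18.3882
Stratum 2 (Middle): n₁ = 131, n₀ = 353, n = 484; a·n₀/n = 86·353/484 = 62.7231; c·n₁/n = 106·131/484 = 28.6901
Stratum 3 (High): n₁ = 231, n₀ = 245, n = 476; a·n₀/n = 111·245/476 = 57.1324; c·n₁/n = 38·231/476 = 18.4412
RR_MH = (22.3224 + 62.7231 + 57.1324) / (18.3882 + 28.6901 + 18.4412) = 142.1779 / 65.5194 = 2.17001

2.170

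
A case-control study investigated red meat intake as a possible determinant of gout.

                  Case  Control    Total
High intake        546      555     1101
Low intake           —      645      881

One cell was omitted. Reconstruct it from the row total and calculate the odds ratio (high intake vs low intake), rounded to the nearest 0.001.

2.689

The missing cell is in the unexposed row: 881 − 645 = 236.
So a = 546, b = 555, c = 236, d = 645.
OR = (a·d)/(b·c) = (546 × 645) / (555 × 236) = 352170 / 130980 = 2.68873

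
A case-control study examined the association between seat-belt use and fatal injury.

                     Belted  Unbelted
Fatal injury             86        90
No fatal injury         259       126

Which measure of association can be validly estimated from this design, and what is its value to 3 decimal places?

Reading the table with exposure as columns: a = 86 (Belted, case), b = 259 (Belted, non-case), c = 90 (Unbelted, case), d = 126.
This is a case-control study: participants were sampled on outcome status, so risks in the source population cannot be estimated directly — relative risk is not valid here. The odds ratio is the appropriate measure.
OR = (a·d)/(b·c) = (86 × 126) / (259 × 90) = 10836 / 23310 = 0.46486

0.465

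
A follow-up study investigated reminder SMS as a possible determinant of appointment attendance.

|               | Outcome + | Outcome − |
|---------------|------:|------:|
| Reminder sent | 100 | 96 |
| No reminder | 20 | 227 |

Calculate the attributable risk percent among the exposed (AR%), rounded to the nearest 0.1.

Cells: a = 100, b = 96, c = 20, d = 227.
Risk in exposed = 100/196 = 0.51020; risk in unexposed = 20/247 = 0.08097.
RR = 0.51020/0.08097 = 6.30102
AR% = (RR − 1)/RR × 100 = (6.30102 − 1)/6.30102 × 100 = 84.1296%

84.1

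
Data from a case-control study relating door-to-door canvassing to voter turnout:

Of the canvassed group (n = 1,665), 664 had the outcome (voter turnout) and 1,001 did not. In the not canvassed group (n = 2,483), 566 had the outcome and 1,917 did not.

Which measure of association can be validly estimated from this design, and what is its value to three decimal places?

From the description: a = 664, b = 1001, c = 566, d = 1917.
This is a case-control study: participants were sampled on outcome status, so risks in the source population cannot be estimated directly — relative risk is not valid here. The odds ratio is the appropriate measure.
OR = (a·d)/(b·c) = (664 × 1917) / (1001 × 566) = 1272888 / 566566 = 2.24667

2.247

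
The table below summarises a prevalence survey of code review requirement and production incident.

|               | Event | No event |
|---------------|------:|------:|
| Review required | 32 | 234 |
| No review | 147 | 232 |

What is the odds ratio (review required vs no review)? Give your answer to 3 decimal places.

Cells: a = 32, b = 234, c = 147, d = 232.
OR = (a·d)/(b·c) = (32 × 232) / (234 × 147) = 7424 / 34398 = 0.21583
Exposure is associated with lower odds of production incident (OR = 0.22 < 1).

0.216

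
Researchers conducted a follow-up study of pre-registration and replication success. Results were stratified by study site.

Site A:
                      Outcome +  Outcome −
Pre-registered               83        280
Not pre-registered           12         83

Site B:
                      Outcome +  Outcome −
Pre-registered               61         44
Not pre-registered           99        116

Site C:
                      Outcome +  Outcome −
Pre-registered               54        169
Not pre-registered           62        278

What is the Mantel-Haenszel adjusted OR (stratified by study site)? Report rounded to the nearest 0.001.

OR_MH = Σ(aᵢdᵢ/nᵢ) / Σ(bᵢcᵢ/nᵢ), where nᵢ is the stratum total.
Stratum 1 (Site A): n = 458; a·d/n = 83·83/458 = 15.0415; b·c/n = 280·12/458 = 7.3362
Stratum 2 (Site B): n = 320; a·d/n = 61·116/320 = 22.1125; b·c/n = 44·99/320 = 13.6125
Stratum 3 (Site C): n = 563; a·d/n = 54·278/563 = 26.6643; b·c/n = 169·62/563 = 18.6110
OR_MH = (15.0415 + 22.1125 + 26.6643) / (7.3362 + 13.6125 + 18.6110) = 63.8183 / 39.5598 = 1.61321

1.613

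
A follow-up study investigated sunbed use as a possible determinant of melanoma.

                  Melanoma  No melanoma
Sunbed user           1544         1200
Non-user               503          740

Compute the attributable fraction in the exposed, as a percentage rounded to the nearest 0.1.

Cells: a = 1544, b = 1200, c = 503, d = 740.
Risk in exposed = 1544/2744 = 0.56268; risk in unexposed = 503/1243 = 0.40467.
RR = 0.56268/0.40467 = 1.39049
AR% = (RR − 1)/RR × 100 = (1.39049 − 1)/1.39049 × 100 = 28.0827%

28.1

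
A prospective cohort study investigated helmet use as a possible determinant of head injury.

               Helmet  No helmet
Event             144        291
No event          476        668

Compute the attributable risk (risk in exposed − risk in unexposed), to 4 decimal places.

Reading the table with exposure as columns: a = 144 (Helmet, case), b = 476 (Helmet, non-case), c = 291 (No helmet, case), d = 668.
Risk in exposed = 144/620 = 0.232258; risk in unexposed = 291/959 = 0.303441.
Risk difference = 0.232258 − 0.303441 = -0.071183

-0.0712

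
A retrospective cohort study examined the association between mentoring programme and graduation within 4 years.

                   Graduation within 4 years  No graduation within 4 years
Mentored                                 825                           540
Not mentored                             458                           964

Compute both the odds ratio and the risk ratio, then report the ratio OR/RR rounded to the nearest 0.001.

1.714

Cells: a = 825, b = 540, c = 458, d = 964.
OR = (825·964)/(540·458) = 795300/247320 = 3.21567
Risk in exposed = 825/1365 = 0.60440; risk in unexposed = 458/1422 = 0.32208; RR = 1.87653
OR/RR = 3.21567 / 1.87653 = 1.71363
The outcome is not rare, so the OR lies further from 1 than the RR.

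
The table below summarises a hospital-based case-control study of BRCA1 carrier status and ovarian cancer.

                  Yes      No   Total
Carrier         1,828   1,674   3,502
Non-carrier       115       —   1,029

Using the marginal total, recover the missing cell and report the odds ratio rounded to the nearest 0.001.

The missing cell is in the unexposed row: 1029 − 115 = 914.
So a = 1828, b = 1674, c = 115, d = 914.
OR = (a·d)/(b·c) = (1828 × 914) / (1674 × 115) = 1670792 / 192510 = 8.67899

8.679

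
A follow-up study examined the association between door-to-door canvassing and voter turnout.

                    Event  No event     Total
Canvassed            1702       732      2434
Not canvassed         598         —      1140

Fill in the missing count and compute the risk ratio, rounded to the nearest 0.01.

The missing cell is in the unexposed row: 1140 − 598 = 542.
So a = 1702, b = 732, c = 598, d = 542.
RR = [a/(a+b)] / [c/(c+d)] = (1702/2434) / (598/1140) = 0.69926/0.52456 = 1.33304

1.33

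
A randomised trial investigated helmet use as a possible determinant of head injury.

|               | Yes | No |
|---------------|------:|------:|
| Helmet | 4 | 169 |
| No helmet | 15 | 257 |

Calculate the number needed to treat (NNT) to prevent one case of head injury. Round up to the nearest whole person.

32

Risk in treated group = 4/173 = 0.02312; risk in control = 15/272 = 0.05515.
Absolute risk reduction = 0.05515 − 0.02312 = 0.03203
NNT = 1 / ARR = 1 / 0.03203 = 31.225 → round up → 32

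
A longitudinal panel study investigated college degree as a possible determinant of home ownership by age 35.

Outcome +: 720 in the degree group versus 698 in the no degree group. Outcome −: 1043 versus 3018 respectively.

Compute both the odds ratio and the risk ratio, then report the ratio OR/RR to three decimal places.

From the description: a = 720, b = 1043, c = 698, d = 3018.
OR = (720·3018)/(1043·698) = 2172960/728014 = 2.98478
Risk in exposed = 720/1763 = 0.40839; risk in unexposed = 698/3716 = 0.18784; RR = 2.17420
OR/RR = 2.98478 / 2.17420 = 1.37281
The outcome is not rare, so the OR lies further from 1 than the RR.

1.373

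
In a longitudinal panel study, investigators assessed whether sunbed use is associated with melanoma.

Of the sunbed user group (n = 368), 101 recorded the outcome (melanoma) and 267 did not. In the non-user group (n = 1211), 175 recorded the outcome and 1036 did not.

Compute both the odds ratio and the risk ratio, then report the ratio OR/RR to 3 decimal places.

1.179

From the description: a = 101, b = 267, c = 175, d = 1036.
OR = (101·1036)/(267·175) = 104636/46725 = 2.23940
Risk in exposed = 101/368 = 0.27446; risk in unexposed = 175/1211 = 0.14451; RR = 1.89924
OR/RR = 2.23940 / 1.89924 = 1.17910
The outcome is not rare, so the OR lies further from 1 than the RR.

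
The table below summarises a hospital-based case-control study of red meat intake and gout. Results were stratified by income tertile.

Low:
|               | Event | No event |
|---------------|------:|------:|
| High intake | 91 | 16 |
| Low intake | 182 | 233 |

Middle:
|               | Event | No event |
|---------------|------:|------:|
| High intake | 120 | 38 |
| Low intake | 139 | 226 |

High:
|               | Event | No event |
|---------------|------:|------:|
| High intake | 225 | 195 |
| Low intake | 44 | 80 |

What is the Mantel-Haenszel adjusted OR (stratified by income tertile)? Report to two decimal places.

3.99

OR_MH = Σ(aᵢdᵢ/nᵢ) / Σ(bᵢcᵢ/nᵢ), where nᵢ is the stratum total.
Stratum 1 (Low): n = 522; a·d/n = 91·233/522 = 40.6188; b·c/n = 16·182/522 = 5.5785
Stratum 2 (Middle): n = 523; a·d/n = 120·226/523 = 51.8547; b·c/n = 38·139/523 = 10.0994
Stratum 3 (High): n = 544; a·d/n = 225·80/544 = 33.0882; b·c/n = 195·44/544 = 15.7721
OR_MH = (40.6188 + 51.8547 + 33.0882) / (5.5785 + 10.0994 + 15.7721) = 125.5617 / 31.4500 = 3.99242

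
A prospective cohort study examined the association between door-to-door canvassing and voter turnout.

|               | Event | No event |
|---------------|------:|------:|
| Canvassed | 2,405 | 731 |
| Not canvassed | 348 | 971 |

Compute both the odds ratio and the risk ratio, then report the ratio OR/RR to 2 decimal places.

3.16

Cells: a = 2405, b = 731, c = 348, d = 971.
OR = (2405·971)/(731·348) = 2335255/254388 = 9.17989
Risk in exposed = 2405/3136 = 0.76690; risk in unexposed = 348/1319 = 0.26384; RR = 2.90673
OR/RR = 9.17989 / 2.90673 = 3.15815
The outcome is not rare, so the OR lies further from 1 than the RR.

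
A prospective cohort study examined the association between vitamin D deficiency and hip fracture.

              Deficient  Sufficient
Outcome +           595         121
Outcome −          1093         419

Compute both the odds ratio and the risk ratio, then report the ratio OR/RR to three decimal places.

Reading the table with exposure as columns: a = 595 (Deficient, case), b = 1093 (Deficient, non-case), c = 121 (Sufficient, case), d = 419.
OR = (595·419)/(1093·121) = 249305/132253 = 1.88506
Risk in exposed = 595/1688 = 0.35249; risk in unexposed = 121/540 = 0.22407; RR = 1.57309
OR/RR = 1.88506 / 1.57309 = 1.19832
The outcome is not rare, so the OR lies further from 1 than the RR.

1.198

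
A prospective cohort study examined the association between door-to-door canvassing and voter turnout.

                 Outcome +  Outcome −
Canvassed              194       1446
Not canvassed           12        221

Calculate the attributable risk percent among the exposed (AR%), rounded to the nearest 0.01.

Cells: a = 194, b = 1446, c = 12, d = 221.
Risk in exposed = 194/1640 = 0.11829; risk in unexposed = 12/233 = 0.05150.
RR = 0.11829/0.05150 = 2.29685
AR% = (RR − 1)/RR × 100 = (2.29685 − 1)/2.29685 × 100 = 56.4621%

56.46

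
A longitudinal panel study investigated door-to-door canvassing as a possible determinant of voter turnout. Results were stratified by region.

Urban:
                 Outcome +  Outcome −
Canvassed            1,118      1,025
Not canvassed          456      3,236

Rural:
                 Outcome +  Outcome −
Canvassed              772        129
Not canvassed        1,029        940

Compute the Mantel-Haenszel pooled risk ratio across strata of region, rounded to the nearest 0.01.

2.52

RR_MH = Σ(aᵢ·n₀ᵢ/nᵢ) / Σ(cᵢ·n₁ᵢ/nᵢ), with n₁ᵢ = aᵢ+bᵢ (exposed), n₀ᵢ = cᵢ+dᵢ (unexposed), nᵢ = n₁ᵢ+n₀ᵢ.
Stratum 1 (Urban): n₁ = 2143, n₀ = 3692, n = 5835; a·n₀/n = 1118·3692/5835 = 707.3961; c·n₁/n = 456·2143/5835 = 167.4735
Stratum 2 (Rural): n₁ = 901, n₀ = 1969, n = 2870; a·n₀/n = 772·1969/2870 = 529.6404; c·n₁/n = 1029·901/2870 = 323.0415
RR_MH = (707.3961 + 529.6404) / (167.4735 + 323.0415) = 1237.0365 / 490.5150 = 2.52191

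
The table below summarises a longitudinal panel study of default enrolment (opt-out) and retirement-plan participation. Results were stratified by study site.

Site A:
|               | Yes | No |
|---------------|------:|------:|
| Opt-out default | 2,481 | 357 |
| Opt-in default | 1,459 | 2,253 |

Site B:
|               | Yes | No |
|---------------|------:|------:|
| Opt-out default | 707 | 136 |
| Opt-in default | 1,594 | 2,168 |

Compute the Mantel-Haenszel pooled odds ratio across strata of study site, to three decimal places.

9.370

OR_MH = Σ(aᵢdᵢ/nᵢ) / Σ(bᵢcᵢ/nᵢ), where nᵢ is the stratum total.
Stratum 1 (Site A): n = 6550; a·d/n = 2481·2253/6550 = 853.3882; b·c/n = 357·1459/6550 = 79.5211
Stratum 2 (Site B): n = 4605; a·d/n = 707·2168/4605 = 332.8504; b·c/n = 136·1594/4605 = 47.0758
OR_MH = (853.3882 + 332.8504) / (79.5211 + 47.0758) = 1186.2386 / 126.5969 = 9.37021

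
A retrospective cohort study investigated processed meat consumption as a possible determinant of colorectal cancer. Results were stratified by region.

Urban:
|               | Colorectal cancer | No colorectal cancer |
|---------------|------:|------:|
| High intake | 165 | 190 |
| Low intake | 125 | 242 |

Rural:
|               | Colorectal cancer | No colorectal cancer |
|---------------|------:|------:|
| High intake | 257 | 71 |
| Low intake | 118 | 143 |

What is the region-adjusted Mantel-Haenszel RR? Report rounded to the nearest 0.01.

1.56

RR_MH = Σ(aᵢ·n₀ᵢ/nᵢ) / Σ(cᵢ·n₁ᵢ/nᵢ), with n₁ᵢ = aᵢ+bᵢ (exposed), n₀ᵢ = cᵢ+dᵢ (unexposed), nᵢ = n₁ᵢ+n₀ᵢ.
Stratum 1 (Urban): n₁ = 355, n₀ = 367, n = 722; a·n₀/n = 165·367/722 = 83.8712; c·n₁/n = 125·355/722 = 61.4612
Stratum 2 (Rural): n₁ = 328, n₀ = 261, n = 589; a·n₀/n = 257·261/589 = 113.8829; c·n₁/n = 118·328/589 = 65.7114
RR_MH = (83.8712 + 113.8829) / (61.4612 + 65.7114) = 197.7540 / 127.1726 = 1.55501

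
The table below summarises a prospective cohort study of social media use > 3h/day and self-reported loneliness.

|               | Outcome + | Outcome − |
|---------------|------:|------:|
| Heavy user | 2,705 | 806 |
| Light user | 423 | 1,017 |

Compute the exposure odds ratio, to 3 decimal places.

8.069

Cells: a = 2705, b = 806, c = 423, d = 1017.
OR = (a·d)/(b·c) = (2705 × 1017) / (806 × 423) = 2750985 / 340938 = 8.06887
The odds of self-reported loneliness are about 8.07 times as high in the heavy user group.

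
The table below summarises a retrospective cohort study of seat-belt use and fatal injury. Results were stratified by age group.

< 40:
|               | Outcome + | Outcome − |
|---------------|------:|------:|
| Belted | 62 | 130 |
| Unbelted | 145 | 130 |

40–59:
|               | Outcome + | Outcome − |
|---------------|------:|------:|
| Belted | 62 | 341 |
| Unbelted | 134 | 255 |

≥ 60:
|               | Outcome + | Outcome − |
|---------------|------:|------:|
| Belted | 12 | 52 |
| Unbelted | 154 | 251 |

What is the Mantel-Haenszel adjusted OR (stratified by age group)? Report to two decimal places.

0.38

OR_MH = Σ(aᵢdᵢ/nᵢ) / Σ(bᵢcᵢ/nᵢ), where nᵢ is the stratum total.
Stratum 1 (< 40): n = 467; a·d/n = 62·130/467 = 17.2591; b·c/n = 130·145/467 = 40.3640
Stratum 2 (40–59): n = 792; a·d/n = 62·255/792 = 19.9621; b·c/n = 341·134/792 = 57.6944
Stratum 3 (≥ 60): n = 469; a·d/n = 12·251/469 = 6.4222; b·c/n = 52·154/469 = 17.0746
OR_MH = (17.2591 + 19.9621 + 6.4222) / (40.3640 + 57.6944 + 17.0746) = 43.6434 / 115.1331 = 0.37907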